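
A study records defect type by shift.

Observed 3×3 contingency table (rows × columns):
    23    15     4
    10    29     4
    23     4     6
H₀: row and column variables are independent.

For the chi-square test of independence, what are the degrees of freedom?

degrees of freedom = 4

df = (r−1)(c−1) = (3−1)·(3−1) = 4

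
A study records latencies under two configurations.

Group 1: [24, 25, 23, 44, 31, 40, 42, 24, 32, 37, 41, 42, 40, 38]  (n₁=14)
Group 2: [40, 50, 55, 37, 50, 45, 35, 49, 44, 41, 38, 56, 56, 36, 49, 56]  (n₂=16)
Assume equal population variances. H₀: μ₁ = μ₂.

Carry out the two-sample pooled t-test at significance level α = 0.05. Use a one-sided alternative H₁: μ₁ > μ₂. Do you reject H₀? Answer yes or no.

x̄₁=34.500, s₁=7.773, n₁=14
x̄₂=46.062, s₂=7.585, n₂=16
s_p² = [13·7.773² + 15·7.585²]/28 = 58.8728
SE = √(s_p²·(1/14+1/16)) = 2.8080
t = (34.500−46.062)/2.8080 = -4.1177
df = 28
p-value (one-sided, H₁ greater) = 0.99985
At α=0.05: p ≥ α → fail to reject H₀

reject H₀: no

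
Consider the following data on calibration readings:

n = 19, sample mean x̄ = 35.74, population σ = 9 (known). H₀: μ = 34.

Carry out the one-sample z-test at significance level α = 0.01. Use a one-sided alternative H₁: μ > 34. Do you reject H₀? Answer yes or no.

reject H₀: no

SE = σ/√n = 9/√19 = 2.0647
z = (x̄−μ₀)/SE = (35.74−34)/2.0647 = 0.8427
p-value (one-sided, H₁ greater) = 0.19969
At α=0.01: p ≥ α → fail to reject H₀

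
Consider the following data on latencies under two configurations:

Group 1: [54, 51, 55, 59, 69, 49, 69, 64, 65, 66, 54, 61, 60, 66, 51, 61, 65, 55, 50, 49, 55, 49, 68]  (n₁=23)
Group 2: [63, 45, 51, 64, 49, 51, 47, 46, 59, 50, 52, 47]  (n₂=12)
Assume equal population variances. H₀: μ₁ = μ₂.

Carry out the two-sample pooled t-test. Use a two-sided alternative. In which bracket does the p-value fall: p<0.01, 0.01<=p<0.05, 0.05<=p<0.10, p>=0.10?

x̄₁=58.478, s₁=7.025, n₁=23
x̄₂=52.000, s₂=6.495, n₂=12
s_p² = [22·7.025² + 11·6.495²]/33 = 46.9618
SE = √(s_p²·(1/23+1/12)) = 2.4403
t = (58.478−52.000)/2.4403 = 2.6546
df = 33
p-value (two-sided) = 0.01212
→ bracket: 0.01<=p<0.05

p-value bracket: 0.01<=p<0.05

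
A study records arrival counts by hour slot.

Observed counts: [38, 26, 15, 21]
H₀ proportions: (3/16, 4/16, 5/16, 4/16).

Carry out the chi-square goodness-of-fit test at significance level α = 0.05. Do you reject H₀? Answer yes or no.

reject H₀: yes

n = 100; E_i = n·p_i = [18.75, 25.00, 31.25, 25.00]
χ² = (38−18.75)²/18.75 + (26−25.00)²/25.00 + (15−31.25)²/31.25 + (21−25.00)²/25.00 = 28.8933
df = 3
p-value (upper-tail) = 0.00000
At α=0.05: p < α → reject H₀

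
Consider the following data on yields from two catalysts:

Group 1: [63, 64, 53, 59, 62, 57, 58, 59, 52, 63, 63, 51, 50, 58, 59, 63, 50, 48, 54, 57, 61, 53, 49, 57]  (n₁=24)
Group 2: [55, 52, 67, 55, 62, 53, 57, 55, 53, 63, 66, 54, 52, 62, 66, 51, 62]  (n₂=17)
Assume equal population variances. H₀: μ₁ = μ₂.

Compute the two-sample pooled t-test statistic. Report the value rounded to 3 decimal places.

test statistic = -0.686

x̄₁=56.792, s₁=5.073, n₁=24
x̄₂=57.941, s₂=5.573, n₂=17
s_p² = [23·5.073² + 16·5.573²]/39 = 27.9205
SE = √(s_p²·(1/24+1/17)) = 1.6750
t = (56.792−57.941)/1.6750 = -0.6863
df = 39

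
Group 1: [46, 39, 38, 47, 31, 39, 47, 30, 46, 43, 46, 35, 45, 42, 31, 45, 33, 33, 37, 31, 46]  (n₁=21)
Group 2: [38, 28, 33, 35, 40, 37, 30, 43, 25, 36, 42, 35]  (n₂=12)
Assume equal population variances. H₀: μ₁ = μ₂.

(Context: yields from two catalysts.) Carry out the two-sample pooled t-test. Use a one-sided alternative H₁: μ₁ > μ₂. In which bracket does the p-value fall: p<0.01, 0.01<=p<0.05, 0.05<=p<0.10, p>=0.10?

x̄₁=39.524, s₁=6.250, n₁=21
x̄₂=35.167, s₂=5.474, n₂=12
s_p² = [20·6.250² + 11·5.474²]/31 = 35.8356
SE = √(s_p²·(1/21+1/12)) = 2.1663
t = (39.524−35.167)/2.1663 = 2.0113
df = 31
p-value (one-sided, H₁ greater) = 0.02653
→ bracket: 0.01<=p<0.05

p-value bracket: 0.01<=p<0.05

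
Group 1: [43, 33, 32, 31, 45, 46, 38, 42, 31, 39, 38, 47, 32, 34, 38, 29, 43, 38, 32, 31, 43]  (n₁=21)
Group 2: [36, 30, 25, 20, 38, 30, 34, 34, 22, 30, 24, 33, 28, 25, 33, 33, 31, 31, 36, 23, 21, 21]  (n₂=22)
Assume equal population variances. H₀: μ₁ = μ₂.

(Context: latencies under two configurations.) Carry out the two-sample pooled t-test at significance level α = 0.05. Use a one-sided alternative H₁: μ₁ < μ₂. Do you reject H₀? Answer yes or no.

reject H₀: no

x̄₁=37.381, s₁=5.723, n₁=21
x̄₂=29.000, s₂=5.521, n₂=22
s_p² = [20·5.723² + 21·5.521²]/41 = 31.5842
SE = √(s_p²·(1/21+1/22)) = 1.7145
t = (37.381−29.000)/1.7145 = 4.8882
df = 41
p-value (one-sided, H₁ less) = 0.99999
At α=0.05: p ≥ α → fail to reject H₀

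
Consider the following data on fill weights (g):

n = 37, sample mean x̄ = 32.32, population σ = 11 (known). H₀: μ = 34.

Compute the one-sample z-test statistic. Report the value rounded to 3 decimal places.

test statistic = -0.929

SE = σ/√n = 11/√37 = 1.8084
z = (x̄−μ₀)/SE = (32.32−34)/1.8084 = -0.9290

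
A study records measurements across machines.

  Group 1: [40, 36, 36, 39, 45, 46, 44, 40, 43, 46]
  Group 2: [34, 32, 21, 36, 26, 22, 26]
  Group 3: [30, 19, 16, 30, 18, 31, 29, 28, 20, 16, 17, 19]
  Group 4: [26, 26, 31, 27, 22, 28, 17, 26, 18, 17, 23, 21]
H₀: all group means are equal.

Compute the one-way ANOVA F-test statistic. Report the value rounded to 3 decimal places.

Group means [41.50, 28.14, 22.75, 23.50], grand mean 28.463
SSB = Σnᵢ(x̄ᵢ−x̄)² = 2387.588; SSW = ΣΣ(x−x̄ᵢ)² = 994.607
MSB = 2387.588/3 = 795.8627; MSW = 994.607/37 = 26.8813
F = MSB/MSW = 29.6066
df = (3, 37)

test statistic = 29.607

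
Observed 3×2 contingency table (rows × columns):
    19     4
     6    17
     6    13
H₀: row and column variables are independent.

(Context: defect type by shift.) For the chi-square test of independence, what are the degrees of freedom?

degrees of freedom = 2

df = (r−1)(c−1) = (3−1)·(2−1) = 2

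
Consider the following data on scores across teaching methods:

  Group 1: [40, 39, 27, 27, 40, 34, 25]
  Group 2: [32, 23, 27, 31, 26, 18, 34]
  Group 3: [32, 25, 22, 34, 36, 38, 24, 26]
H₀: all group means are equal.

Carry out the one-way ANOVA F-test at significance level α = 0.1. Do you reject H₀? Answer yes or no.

reject H₀: no

Group means [33.14, 27.29, 29.62], grand mean 30.000
SSB = Σnᵢ(x̄ᵢ−x̄)² = 121.839; SSW = ΣΣ(x−x̄ᵢ)² = 718.161
MSB = 121.839/2 = 60.9196; MSW = 718.161/19 = 37.7979
F = MSB/MSW = 1.6117
df = (2, 19)
p-value (upper-tail) = 0.22566
At α=0.1: p ≥ α → fail to reject H₀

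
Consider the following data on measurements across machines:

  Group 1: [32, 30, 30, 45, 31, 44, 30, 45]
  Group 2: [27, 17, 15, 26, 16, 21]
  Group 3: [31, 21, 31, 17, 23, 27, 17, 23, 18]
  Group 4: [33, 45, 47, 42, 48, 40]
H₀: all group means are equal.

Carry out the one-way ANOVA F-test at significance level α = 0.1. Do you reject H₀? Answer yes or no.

Group means [35.88, 20.33, 23.11, 42.50], grand mean 30.069
SSB = Σnᵢ(x̄ᵢ−x̄)² = 2201.265; SSW = ΣΣ(x−x̄ᵢ)² = 908.597
MSB = 2201.265/3 = 733.7549; MSW = 908.597/25 = 36.3439
F = MSB/MSW = 20.1892
df = (3, 25)
p-value (upper-tail) = 0.00000
At α=0.1: p < α → reject H₀

reject H₀: yes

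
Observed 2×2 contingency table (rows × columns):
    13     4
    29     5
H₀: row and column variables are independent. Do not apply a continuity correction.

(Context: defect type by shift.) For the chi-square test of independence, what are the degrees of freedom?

df = (r−1)(c−1) = (2−1)·(2−1) = 1

degrees of freedom = 1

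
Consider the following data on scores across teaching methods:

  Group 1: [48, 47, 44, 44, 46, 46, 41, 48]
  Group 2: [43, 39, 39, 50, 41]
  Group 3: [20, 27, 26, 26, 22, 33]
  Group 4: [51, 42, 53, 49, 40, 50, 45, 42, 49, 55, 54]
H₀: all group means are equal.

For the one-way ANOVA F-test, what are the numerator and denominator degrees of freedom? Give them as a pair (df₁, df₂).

k = 4 groups, N = 30 total
df = (k−1, N−k) = (4−1, 30−4) = (3, 26)

degrees of freedom = [3, 26]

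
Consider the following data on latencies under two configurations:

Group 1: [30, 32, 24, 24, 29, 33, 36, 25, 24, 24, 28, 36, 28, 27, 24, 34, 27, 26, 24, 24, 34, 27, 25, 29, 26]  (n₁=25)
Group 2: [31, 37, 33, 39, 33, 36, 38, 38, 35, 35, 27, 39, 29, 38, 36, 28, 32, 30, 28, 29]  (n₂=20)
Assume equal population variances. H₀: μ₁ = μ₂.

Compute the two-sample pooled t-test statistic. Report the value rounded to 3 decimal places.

x̄₁=28.000, s₁=4.021, n₁=25
x̄₂=33.550, s₂=4.071, n₂=20
s_p² = [24·4.021² + 19·4.071²]/43 = 16.3477
SE = √(s_p²·(1/25+1/20)) = 1.2130
t = (28.000−33.550)/1.2130 = -4.5756
df = 43

test statistic = -4.576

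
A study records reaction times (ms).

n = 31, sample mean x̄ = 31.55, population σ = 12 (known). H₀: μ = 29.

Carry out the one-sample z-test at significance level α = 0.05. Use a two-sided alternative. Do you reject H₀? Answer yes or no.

reject H₀: no

SE = σ/√n = 12/√31 = 2.1553
z = (x̄−μ₀)/SE = (31.55−29)/2.1553 = 1.1831
p-value (two-sided) = 0.23675
At α=0.05: p ≥ α → fail to reject H₀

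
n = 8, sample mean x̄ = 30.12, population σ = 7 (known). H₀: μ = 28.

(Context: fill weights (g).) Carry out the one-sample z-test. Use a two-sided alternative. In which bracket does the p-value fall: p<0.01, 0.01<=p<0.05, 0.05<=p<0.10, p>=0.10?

SE = σ/√n = 7/√8 = 2.4749
z = (x̄−μ₀)/SE = (30.12−28)/2.4749 = 0.8566
p-value (two-sided) = 0.39166
→ bracket: p>=0.10

p-value bracket: p>=0.10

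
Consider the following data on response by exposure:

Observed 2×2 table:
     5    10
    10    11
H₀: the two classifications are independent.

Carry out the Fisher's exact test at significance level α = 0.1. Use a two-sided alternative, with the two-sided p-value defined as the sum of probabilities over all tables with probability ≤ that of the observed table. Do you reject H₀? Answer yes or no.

Margins: r₁=15, r₂=21, c₁=15, c₂=21, n=36
p_obs = C(15,5)·C(21,10)/C(36,15); sum pmf over tables with pmf ≤ p_obs
p-value (two-sided) = 0.50061
At α=0.1: p ≥ α → fail to reject H₀

reject H₀: no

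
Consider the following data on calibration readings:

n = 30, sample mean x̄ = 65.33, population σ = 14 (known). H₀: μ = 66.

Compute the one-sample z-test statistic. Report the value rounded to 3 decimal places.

SE = σ/√n = 14/√30 = 2.5560
z = (x̄−μ₀)/SE = (65.33−66)/2.5560 = -0.2621

test statistic = -0.262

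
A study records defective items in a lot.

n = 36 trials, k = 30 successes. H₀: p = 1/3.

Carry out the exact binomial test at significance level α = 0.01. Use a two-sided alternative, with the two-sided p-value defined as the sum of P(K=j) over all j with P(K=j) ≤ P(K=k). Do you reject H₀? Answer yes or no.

Exact binomial: n=36, k=30, p₀=1/3=0.3333
P(X=j) = C(n,j)·p₀^j·(1−p₀)^(n−j); p = Σ P(X=j) over j with P(X=j) ≤ P(X=30)
p-value (two-sided) = 0.00000
At α=0.01: p < α → reject H₀

reject H₀: yes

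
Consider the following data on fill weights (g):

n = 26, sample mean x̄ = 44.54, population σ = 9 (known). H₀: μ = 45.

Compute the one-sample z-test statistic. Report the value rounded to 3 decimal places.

test statistic = -0.261

SE = σ/√n = 9/√26 = 1.7650
z = (x̄−μ₀)/SE = (44.54−45)/1.7650 = -0.2606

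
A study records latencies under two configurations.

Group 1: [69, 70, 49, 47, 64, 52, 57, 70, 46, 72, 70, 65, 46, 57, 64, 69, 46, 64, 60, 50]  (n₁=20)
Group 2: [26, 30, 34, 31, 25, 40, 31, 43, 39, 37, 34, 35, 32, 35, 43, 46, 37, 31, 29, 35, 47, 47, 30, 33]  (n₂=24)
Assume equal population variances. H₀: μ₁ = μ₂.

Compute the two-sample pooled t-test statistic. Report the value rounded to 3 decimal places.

x̄₁=59.350, s₁=9.544, n₁=20
x̄₂=35.417, s₂=6.296, n₂=24
s_p² = [19·9.544² + 23·6.296²]/42 = 62.9139
SE = √(s_p²·(1/20+1/24)) = 2.4015
t = (59.350−35.417)/2.4015 = 9.9661
df = 42

test statistic = 9.966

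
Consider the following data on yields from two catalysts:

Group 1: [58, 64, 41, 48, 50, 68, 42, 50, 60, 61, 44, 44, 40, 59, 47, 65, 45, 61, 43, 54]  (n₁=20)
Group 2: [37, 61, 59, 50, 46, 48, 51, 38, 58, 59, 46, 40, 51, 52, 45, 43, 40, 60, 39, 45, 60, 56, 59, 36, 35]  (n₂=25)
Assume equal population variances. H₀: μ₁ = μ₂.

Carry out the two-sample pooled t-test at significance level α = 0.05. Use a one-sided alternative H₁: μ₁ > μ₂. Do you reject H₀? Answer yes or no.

reject H₀: no

x̄₁=52.200, s₁=9.047, n₁=20
x̄₂=48.560, s₂=8.680, n₂=25
s_p² = [19·9.047² + 24·8.680²]/43 = 78.2177
SE = √(s_p²·(1/20+1/25)) = 2.6532
t = (52.200−48.560)/2.6532 = 1.3719
df = 43
p-value (one-sided, H₁ greater) = 0.08860
At α=0.05: p ≥ α → fail to reject H₀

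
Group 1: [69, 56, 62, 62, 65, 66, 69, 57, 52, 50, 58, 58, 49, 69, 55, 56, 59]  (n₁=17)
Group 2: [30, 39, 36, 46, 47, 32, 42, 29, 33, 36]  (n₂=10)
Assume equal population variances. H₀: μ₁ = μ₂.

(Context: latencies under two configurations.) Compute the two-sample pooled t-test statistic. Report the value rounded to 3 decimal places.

test statistic = 8.789

x̄₁=59.529, s₁=6.463, n₁=17
x̄₂=37.000, s₂=6.377, n₂=10
s_p² = [16·6.463² + 9·6.377²]/25 = 41.3694
SE = √(s_p²·(1/17+1/10)) = 2.5633
t = (59.529−37.000)/2.5633 = 8.7893
df = 25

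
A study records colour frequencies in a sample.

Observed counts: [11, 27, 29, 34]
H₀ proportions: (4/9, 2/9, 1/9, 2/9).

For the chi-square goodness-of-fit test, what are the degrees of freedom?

df = k − 1 = 4 − 1 = 3

degrees of freedom = 3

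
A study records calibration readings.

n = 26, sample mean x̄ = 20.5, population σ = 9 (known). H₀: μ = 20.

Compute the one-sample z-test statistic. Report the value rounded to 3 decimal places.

test statistic = 0.283

SE = σ/√n = 9/√26 = 1.7650
z = (x̄−μ₀)/SE = (20.5−20)/1.7650 = 0.2833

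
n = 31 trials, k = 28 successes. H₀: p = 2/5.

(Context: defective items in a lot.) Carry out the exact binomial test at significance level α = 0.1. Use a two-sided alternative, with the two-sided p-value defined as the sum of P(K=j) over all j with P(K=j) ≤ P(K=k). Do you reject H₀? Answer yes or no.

Exact binomial: n=31, k=28, p₀=2/5=0.4000
P(X=j) = C(n,j)·p₀^j·(1−p₀)^(n−j); p = Σ P(X=j) over j with P(X=j) ≤ P(X=28)
p-value (two-sided) = 0.00000
At α=0.1: p < α → reject H₀

reject H₀: yes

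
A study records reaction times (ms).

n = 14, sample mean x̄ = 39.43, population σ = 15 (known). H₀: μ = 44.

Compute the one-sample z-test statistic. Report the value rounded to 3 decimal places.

SE = σ/√n = 15/√14 = 4.0089
z = (x̄−μ₀)/SE = (39.43−44)/4.0089 = -1.1400

test statistic = -1.140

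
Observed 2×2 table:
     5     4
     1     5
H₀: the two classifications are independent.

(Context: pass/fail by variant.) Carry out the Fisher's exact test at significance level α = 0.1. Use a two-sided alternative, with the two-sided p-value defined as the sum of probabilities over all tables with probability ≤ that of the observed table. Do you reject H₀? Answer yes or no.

reject H₀: no

Margins: r₁=9, r₂=6, c₁=6, c₂=9, n=15
p_obs = C(9,5)·C(6,1)/C(15,6); sum pmf over tables with pmf ≤ p_obs
p-value (two-sided) = 0.28671
At α=0.1: p ≥ α → fail to reject H₀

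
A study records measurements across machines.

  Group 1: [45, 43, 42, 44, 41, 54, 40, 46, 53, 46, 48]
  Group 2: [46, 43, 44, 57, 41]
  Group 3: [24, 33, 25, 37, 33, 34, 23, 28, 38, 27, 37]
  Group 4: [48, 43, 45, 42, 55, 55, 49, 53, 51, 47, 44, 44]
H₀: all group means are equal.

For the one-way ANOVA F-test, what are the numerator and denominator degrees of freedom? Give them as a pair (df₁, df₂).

degrees of freedom = [3, 35]

k = 4 groups, N = 39 total
df = (k−1, N−k) = (4−1, 39−4) = (3, 35)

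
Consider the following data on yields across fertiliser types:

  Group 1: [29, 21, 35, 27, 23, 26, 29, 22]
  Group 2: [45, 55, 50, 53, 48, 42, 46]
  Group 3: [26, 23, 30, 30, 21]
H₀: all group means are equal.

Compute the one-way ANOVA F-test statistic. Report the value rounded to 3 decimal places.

Group means [26.50, 48.43, 26.00], grand mean 34.050
SSB = Σnᵢ(x̄ᵢ−x̄)² = 2227.236; SSW = ΣΣ(x−x̄ᵢ)² = 339.714
MSB = 2227.236/2 = 1113.6179; MSW = 339.714/17 = 19.9832
F = MSB/MSW = 55.7277
df = (2, 17)

test statistic = 55.728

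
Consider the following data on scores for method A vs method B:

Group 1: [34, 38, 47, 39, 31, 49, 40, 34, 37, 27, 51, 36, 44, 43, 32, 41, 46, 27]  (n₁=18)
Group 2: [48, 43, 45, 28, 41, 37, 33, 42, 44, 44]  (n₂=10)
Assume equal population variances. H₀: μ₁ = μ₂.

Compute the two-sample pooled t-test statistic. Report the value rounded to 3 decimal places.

test statistic = -0.684

x̄₁=38.667, s₁=7.137, n₁=18
x̄₂=40.500, s₂=6.096, n₂=10
s_p² = [17·7.137² + 9·6.096²]/26 = 46.1731
SE = √(s_p²·(1/18+1/10)) = 2.6800
t = (38.667−40.500)/2.6800 = -0.6841
df = 26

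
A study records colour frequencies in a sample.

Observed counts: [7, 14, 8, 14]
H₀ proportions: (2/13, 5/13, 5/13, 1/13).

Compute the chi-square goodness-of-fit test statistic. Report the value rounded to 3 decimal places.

n = 43; E_i = n·p_i = [6.62, 16.54, 16.54, 3.31]
χ² = (7−6.62)²/6.62 + (14−16.54)²/16.54 + (8−16.54)²/16.54 + (14−3.31)²/3.31 = 39.3837
df = 3

test statistic = 39.384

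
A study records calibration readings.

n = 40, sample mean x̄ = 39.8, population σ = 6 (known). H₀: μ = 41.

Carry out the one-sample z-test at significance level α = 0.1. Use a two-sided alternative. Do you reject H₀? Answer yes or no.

reject H₀: no

SE = σ/√n = 6/√40 = 0.9487
z = (x̄−μ₀)/SE = (39.8−41)/0.9487 = -1.2649
p-value (two-sided) = 0.20590
At α=0.1: p ≥ α → fail to reject H₀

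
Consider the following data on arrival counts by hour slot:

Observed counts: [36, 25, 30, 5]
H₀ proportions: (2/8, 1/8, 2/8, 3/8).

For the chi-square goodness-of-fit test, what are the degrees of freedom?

degrees of freedom = 3

df = k − 1 = 4 − 1 = 3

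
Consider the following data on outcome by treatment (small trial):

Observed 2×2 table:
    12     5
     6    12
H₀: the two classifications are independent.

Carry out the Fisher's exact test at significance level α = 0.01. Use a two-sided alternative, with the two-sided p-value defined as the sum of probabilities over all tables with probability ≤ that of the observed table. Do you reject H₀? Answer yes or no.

reject H₀: no

Margins: r₁=17, r₂=18, c₁=18, c₂=17, n=35
p_obs = C(17,12)·C(18,6)/C(35,18); sum pmf over tables with pmf ≤ p_obs
p-value (two-sided) = 0.04371
At α=0.01: p ≥ α → fail to reject H₀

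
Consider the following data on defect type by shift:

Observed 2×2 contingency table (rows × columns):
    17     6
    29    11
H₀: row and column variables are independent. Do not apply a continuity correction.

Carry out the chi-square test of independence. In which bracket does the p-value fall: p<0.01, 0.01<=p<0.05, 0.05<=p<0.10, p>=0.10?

p-value bracket: p>=0.10

Row totals [23, 40], col totals [46, 17], n=63
χ² = (17−16.79)²/16.79 + (6−6.21)²/6.21 + (29−29.21)²/29.21 + (11−10.79)²/10.79 = 0.0148
df = 1
p-value (upper-tail) = 0.90318
→ bracket: p>=0.10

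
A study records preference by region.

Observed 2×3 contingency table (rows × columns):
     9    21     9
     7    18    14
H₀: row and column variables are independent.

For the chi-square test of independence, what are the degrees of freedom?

df = (r−1)(c−1) = (2−1)·(3−1) = 2

degrees of freedom = 2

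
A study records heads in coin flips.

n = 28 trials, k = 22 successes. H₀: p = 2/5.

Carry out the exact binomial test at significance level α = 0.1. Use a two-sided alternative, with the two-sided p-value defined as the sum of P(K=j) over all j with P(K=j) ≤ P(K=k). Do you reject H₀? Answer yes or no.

Exact binomial: n=28, k=22, p₀=2/5=0.4000
P(X=j) = C(n,j)·p₀^j·(1−p₀)^(n−j); p = Σ P(X=j) over j with P(X=j) ≤ P(X=22)
p-value (two-sided) = 0.00005
At α=0.1: p < α → reject H₀

reject H₀: yes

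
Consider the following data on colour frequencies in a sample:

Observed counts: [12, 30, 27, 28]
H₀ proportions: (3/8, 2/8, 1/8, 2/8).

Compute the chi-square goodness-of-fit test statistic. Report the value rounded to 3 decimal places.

n = 97; E_i = n·p_i = [36.38, 24.25, 12.12, 24.25]
χ² = (12−36.38)²/36.38 + (30−24.25)²/24.25 + (27−12.12)²/12.12 + (28−24.25)²/24.25 = 36.5258
df = 3

test statistic = 36.526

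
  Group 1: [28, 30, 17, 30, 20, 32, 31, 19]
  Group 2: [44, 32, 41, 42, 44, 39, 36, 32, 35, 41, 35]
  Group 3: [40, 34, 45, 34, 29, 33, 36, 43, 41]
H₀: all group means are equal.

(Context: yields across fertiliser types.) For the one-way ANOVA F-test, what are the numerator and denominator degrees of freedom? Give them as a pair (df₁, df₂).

k = 3 groups, N = 28 total
df = (k−1, N−k) = (3−1, 28−3) = (2, 25)

degrees of freedom = [2, 25]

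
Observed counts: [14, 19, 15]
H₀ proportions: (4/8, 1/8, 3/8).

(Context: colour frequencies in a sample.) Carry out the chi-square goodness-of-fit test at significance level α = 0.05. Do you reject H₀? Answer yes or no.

reject H₀: yes

n = 48; E_i = n·p_i = [24.00, 6.00, 18.00]
χ² = (14−24.00)²/24.00 + (19−6.00)²/6.00 + (15−18.00)²/18.00 = 32.8333
df = 2
p-value (upper-tail) = 0.00000
At α=0.05: p < α → reject H₀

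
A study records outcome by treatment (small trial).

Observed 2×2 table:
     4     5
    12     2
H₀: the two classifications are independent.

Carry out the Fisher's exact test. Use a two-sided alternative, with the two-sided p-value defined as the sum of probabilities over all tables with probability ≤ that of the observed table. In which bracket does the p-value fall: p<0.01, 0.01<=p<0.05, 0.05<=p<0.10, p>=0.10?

p-value bracket: 0.05<=p<0.10

Margins: r₁=9, r₂=14, c₁=16, c₂=7, n=23
p_obs = C(9,4)·C(14,12)/C(23,16); sum pmf over tables with pmf ≤ p_obs
p-value (two-sided) = 0.06571
→ bracket: 0.05<=p<0.10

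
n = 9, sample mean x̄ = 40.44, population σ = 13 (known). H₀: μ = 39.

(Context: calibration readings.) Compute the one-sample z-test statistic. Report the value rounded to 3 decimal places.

SE = σ/√n = 13/√9 = 4.3333
z = (x̄−μ₀)/SE = (40.44−39)/4.3333 = 0.3323

test statistic = 0.332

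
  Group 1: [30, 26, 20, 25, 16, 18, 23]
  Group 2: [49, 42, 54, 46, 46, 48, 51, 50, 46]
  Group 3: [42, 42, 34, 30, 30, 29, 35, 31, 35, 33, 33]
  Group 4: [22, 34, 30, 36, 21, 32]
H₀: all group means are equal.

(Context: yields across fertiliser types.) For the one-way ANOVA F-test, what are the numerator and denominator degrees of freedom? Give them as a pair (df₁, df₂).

k = 4 groups, N = 33 total
df = (k−1, N−k) = (4−1, 33−4) = (3, 29)

degrees of freedom = [3, 29]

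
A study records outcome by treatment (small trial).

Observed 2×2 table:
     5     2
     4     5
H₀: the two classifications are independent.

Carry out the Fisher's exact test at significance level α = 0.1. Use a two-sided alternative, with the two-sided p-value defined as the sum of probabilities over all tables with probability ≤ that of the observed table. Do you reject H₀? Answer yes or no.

reject H₀: no

Margins: r₁=7, r₂=9, c₁=9, c₂=7, n=16
p_obs = C(7,5)·C(9,4)/C(16,9); sum pmf over tables with pmf ≤ p_obs
p-value (two-sided) = 0.35752
At α=0.1: p ≥ α → fail to reject H₀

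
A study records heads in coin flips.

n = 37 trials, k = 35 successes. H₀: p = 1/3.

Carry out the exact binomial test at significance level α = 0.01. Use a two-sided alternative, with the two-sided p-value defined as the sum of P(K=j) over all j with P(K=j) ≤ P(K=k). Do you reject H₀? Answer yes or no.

Exact binomial: n=37, k=35, p₀=1/3=0.3333
P(X=j) = C(n,j)·p₀^j·(1−p₀)^(n−j); p = Σ P(X=j) over j with P(X=j) ≤ P(X=35)
p-value (two-sided) = 0.00000
At α=0.01: p < α → reject H₀

reject H₀: yes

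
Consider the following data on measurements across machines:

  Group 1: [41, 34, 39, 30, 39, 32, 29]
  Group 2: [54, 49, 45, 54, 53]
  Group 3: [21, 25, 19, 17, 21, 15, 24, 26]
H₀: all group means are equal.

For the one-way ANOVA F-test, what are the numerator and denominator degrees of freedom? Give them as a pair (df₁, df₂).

degrees of freedom = [2, 17]

k = 3 groups, N = 20 total
df = (k−1, N−k) = (3−1, 20−3) = (2, 17)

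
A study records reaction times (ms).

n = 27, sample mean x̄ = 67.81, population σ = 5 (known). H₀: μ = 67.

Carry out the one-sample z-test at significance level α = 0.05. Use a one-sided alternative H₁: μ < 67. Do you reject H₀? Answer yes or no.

SE = σ/√n = 5/√27 = 0.9623
z = (x̄−μ₀)/SE = (67.81−67)/0.9623 = 0.8418
p-value (one-sided, H₁ less) = 0.80004
At α=0.05: p ≥ α → fail to reject H₀

reject H₀: no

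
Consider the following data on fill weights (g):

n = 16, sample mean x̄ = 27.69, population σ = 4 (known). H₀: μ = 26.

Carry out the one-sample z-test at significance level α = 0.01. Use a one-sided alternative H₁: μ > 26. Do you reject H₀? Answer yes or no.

reject H₀: no

SE = σ/√n = 4/√16 = 1.0000
z = (x̄−μ₀)/SE = (27.69−26)/1.0000 = 1.6900
p-value (one-sided, H₁ greater) = 0.04551
At α=0.01: p ≥ α → fail to reject H₀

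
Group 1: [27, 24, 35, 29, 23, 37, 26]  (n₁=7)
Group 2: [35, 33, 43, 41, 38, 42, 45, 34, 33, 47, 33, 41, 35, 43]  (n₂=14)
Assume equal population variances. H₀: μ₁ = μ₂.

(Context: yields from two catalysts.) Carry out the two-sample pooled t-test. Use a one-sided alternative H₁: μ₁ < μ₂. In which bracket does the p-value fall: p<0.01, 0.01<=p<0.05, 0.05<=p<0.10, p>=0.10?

p-value bracket: p<0.01

x̄₁=28.714, s₁=5.376, n₁=7
x̄₂=38.786, s₂=4.917, n₂=14
s_p² = [6·5.376² + 13·4.917²]/19 = 25.6729
SE = √(s_p²·(1/7+1/14)) = 2.3455
t = (28.714−38.786)/2.3455 = -4.2939
df = 19
p-value (one-sided, H₁ less) = 0.00020
→ bracket: p<0.01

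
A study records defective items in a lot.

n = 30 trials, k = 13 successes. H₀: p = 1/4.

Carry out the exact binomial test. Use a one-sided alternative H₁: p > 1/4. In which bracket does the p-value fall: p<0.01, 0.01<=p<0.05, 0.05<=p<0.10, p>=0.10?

Exact binomial: n=30, k=13, p₀=1/4=0.2500
P(X≥13) from Σ C(n,i)·p₀^i·(1−p₀)^(n−i)
p-value (one-sided, H₁ greater) = 0.02159
→ bracket: 0.01<=p<0.05

p-value bracket: 0.01<=p<0.05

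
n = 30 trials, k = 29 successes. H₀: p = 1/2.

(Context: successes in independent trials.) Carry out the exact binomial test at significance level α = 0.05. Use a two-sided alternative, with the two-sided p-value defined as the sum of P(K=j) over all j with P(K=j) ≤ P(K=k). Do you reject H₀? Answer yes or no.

Exact binomial: n=30, k=29, p₀=1/2=0.5000
P(X=j) = C(n,j)·p₀^j·(1−p₀)^(n−j); p = Σ P(X=j) over j with P(X=j) ≤ P(X=29)
p-value (two-sided) = 0.00000
At α=0.05: p < α → reject H₀

reject H₀: yes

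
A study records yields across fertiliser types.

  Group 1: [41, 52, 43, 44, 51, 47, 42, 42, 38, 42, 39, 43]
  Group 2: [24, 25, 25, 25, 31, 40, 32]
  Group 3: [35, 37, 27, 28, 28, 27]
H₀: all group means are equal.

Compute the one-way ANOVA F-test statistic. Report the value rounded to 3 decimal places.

test statistic = 26.971

Group means [43.67, 28.86, 30.33], grand mean 36.320
SSB = Σnᵢ(x̄ᵢ−x̄)² = 1252.583; SSW = ΣΣ(x−x̄ᵢ)² = 510.857
MSB = 1252.583/2 = 626.2914; MSW = 510.857/22 = 23.2208
F = MSB/MSW = 26.9712
df = (2, 22)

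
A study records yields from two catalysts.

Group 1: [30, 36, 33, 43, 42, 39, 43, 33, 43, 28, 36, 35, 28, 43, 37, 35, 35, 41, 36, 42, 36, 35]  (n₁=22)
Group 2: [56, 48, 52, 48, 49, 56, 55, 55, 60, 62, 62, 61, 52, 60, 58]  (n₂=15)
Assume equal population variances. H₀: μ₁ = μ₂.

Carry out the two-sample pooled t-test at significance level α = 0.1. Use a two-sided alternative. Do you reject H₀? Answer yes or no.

reject H₀: yes

x̄₁=36.773, s₁=4.760, n₁=22
x̄₂=55.600, s₂=4.940, n₂=15
s_p² = [21·4.760² + 14·4.940²]/35 = 23.3561
SE = √(s_p²·(1/22+1/15)) = 1.6182
t = (36.773−55.600)/1.6182 = -11.6344
df = 35
p-value (two-sided) = 0.00000
At α=0.1: p < α → reject H₀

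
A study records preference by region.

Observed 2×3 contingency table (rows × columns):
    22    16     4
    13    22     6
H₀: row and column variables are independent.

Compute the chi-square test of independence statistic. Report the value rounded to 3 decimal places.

test statistic = 3.650

Row totals [42, 41], col totals [35, 38, 10], n=83
χ² = (22−17.71)²/17.71 + (16−19.23)²/19.23 + (4−5.06)²/5.06 + (13−17.29)²/17.29 + (22−18.77)²/18.77 + (6−4.94)²/4.94 = 3.6501
df = 2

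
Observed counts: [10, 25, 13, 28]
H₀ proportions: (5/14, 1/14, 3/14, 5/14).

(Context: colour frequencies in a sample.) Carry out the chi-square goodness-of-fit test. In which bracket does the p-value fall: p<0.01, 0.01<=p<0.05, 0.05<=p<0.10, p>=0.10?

n = 76; E_i = n·p_i = [27.14, 5.43, 16.29, 27.14]
χ² = (10−27.14)²/27.14 + (25−5.43)²/5.43 + (13−16.29)²/16.29 + (28−27.14)²/27.14 = 82.0772
df = 3
p-value (upper-tail) = 0.00000
→ bracket: p<0.01

p-value bracket: p<0.01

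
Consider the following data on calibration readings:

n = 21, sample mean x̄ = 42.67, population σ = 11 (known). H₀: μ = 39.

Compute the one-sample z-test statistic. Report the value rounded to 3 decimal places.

SE = σ/√n = 11/√21 = 2.4004
z = (x̄−μ₀)/SE = (42.67−39)/2.4004 = 1.5289

test statistic = 1.529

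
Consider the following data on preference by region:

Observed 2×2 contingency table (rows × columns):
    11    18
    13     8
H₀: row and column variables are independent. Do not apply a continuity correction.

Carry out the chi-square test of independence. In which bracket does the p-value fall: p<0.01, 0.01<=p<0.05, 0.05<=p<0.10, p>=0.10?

Row totals [29, 21], col totals [24, 26], n=50
χ² = (11−13.92)²/13.92 + (18−15.08)²/15.08 + (13−10.08)²/10.08 + (8−10.92)²/10.92 = 2.8046
df = 1
p-value (upper-tail) = 0.09399
→ bracket: 0.05<=p<0.10

p-value bracket: 0.05<=p<0.10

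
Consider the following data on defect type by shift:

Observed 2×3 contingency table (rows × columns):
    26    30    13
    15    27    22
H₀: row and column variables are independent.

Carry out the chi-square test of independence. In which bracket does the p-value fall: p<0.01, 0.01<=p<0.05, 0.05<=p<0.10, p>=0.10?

Row totals [69, 64], col totals [41, 57, 35], n=133
χ² = (26−21.27)²/21.27 + (30−29.57)²/29.57 + (13−18.16)²/18.16 + (15−19.73)²/19.73 + (27−27.43)²/27.43 + (22−16.84)²/16.84 = 5.2428
df = 2
p-value (upper-tail) = 0.07270
→ bracket: 0.05<=p<0.10

p-value bracket: 0.05<=p<0.10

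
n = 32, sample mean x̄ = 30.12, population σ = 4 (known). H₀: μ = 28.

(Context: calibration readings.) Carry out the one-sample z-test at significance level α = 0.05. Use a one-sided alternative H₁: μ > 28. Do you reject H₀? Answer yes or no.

reject H₀: yes

SE = σ/√n = 4/√32 = 0.7071
z = (x̄−μ₀)/SE = (30.12−28)/0.7071 = 2.9981
p-value (one-sided, H₁ greater) = 0.00136
At α=0.05: p < α → reject H₀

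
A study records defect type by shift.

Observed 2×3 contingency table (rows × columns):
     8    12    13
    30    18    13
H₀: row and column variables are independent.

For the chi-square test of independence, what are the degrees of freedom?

degrees of freedom = 2

df = (r−1)(c−1) = (2−1)·(3−1) = 2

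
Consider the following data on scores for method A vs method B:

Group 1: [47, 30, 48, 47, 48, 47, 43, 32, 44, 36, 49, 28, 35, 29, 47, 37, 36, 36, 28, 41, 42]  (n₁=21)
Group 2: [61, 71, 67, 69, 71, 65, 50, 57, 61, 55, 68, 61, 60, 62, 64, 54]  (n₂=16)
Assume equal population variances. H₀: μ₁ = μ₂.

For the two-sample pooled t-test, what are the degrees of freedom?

df = n₁ + n₂ − 2 = 21 + 16 − 2 = 35

degrees of freedom = 35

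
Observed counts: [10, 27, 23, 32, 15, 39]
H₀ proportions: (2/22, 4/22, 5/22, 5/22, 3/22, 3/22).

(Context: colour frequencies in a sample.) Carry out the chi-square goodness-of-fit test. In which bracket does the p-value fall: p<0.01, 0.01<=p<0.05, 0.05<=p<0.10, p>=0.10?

n = 146; E_i = n·p_i = [13.27, 26.55, 33.18, 33.18, 19.91, 19.91]
χ² = (10−13.27)²/13.27 + (27−26.55)²/26.55 + (23−33.18)²/33.18 + (32−33.18)²/33.18 + (15−19.91)²/19.91 + (39−19.91)²/19.91 = 23.4979
df = 5
p-value (upper-tail) = 0.00027
→ bracket: p<0.01

p-value bracket: p<0.01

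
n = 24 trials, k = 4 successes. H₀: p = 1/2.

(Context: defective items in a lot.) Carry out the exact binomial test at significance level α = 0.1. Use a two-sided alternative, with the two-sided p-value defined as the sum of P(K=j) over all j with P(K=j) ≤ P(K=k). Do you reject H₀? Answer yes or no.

Exact binomial: n=24, k=4, p₀=1/2=0.5000
P(X=j) = C(n,j)·p₀^j·(1−p₀)^(n−j); p = Σ P(X=j) over j with P(X=j) ≤ P(X=4)
p-value (two-sided) = 0.00154
At α=0.1: p < α → reject H₀

reject H₀: yes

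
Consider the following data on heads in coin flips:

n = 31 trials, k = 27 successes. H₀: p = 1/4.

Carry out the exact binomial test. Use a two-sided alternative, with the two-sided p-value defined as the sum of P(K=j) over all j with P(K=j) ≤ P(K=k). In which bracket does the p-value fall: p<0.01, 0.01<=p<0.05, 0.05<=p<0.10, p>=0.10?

p-value bracket: p<0.01

Exact binomial: n=31, k=27, p₀=1/4=0.2500
P(X=j) = C(n,j)·p₀^j·(1−p₀)^(n−j); p = Σ P(X=j) over j with P(X=j) ≤ P(X=27)
p-value (two-sided) = 0.00000
→ bracket: p<0.01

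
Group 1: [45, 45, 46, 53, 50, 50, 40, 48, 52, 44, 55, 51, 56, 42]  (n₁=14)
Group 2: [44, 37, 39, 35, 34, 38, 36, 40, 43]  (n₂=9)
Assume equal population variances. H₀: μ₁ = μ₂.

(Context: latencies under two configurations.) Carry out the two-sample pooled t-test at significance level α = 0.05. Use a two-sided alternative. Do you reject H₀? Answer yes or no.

x̄₁=48.357, s₁=4.861, n₁=14
x̄₂=38.444, s₂=3.432, n₂=9
s_p² = [13·4.861² + 8·3.432²]/21 = 19.1160
SE = √(s_p²·(1/14+1/9)) = 1.8680
t = (48.357−38.444)/1.8680 = 5.3066
df = 21
p-value (two-sided) = 0.00003
At α=0.05: p < α → reject H₀

reject H₀: yes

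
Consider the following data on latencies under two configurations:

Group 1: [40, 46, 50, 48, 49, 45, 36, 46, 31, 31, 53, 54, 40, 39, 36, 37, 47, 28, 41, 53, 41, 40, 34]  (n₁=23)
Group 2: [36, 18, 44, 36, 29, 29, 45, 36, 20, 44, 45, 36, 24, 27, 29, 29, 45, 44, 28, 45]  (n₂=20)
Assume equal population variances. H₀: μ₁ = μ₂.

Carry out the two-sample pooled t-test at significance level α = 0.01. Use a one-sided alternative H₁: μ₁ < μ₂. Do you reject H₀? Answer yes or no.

x̄₁=41.957, s₁=7.456, n₁=23
x̄₂=34.450, s₂=8.982, n₂=20
s_p² = [22·7.456² + 19·8.982²]/41 = 67.2172
SE = √(s_p²·(1/23+1/20)) = 2.5067
t = (41.957−34.450)/2.5067 = 2.9946
df = 41
p-value (one-sided, H₁ less) = 0.99768
At α=0.01: p ≥ α → fail to reject H₀

reject H₀: no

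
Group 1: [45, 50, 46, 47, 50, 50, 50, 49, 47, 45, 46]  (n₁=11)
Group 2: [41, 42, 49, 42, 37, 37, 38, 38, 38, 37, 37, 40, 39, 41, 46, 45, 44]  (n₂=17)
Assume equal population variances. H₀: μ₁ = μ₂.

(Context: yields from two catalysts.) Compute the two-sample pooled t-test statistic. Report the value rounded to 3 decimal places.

x̄₁=47.727, s₁=2.102, n₁=11
x̄₂=40.647, s₂=3.622, n₂=17
s_p² = [10·2.102² + 16·3.622²]/26 = 9.7717
SE = √(s_p²·(1/11+1/17)) = 1.2096
t = (47.727−40.647)/1.2096 = 5.8533
df = 26

test statistic = 5.853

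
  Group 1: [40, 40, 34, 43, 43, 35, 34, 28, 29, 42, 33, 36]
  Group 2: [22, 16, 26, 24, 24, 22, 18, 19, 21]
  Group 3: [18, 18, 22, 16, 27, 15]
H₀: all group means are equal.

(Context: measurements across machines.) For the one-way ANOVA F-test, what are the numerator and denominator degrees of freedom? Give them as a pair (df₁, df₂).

k = 3 groups, N = 27 total
df = (k−1, N−k) = (3−1, 27−3) = (2, 24)

degrees of freedom = [2, 24]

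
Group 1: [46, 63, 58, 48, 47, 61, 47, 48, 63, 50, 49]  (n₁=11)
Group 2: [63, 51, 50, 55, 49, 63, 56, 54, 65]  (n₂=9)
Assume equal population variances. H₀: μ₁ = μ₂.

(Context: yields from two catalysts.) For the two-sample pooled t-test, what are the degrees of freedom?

degrees of freedom = 18

df = n₁ + n₂ − 2 = 11 + 9 − 2 = 18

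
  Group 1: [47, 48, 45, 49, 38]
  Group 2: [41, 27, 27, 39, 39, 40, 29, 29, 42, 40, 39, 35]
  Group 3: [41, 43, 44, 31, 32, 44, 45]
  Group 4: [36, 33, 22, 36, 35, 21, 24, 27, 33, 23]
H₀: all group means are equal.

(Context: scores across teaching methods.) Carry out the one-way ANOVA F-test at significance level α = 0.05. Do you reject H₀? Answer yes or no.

Group means [45.40, 35.58, 40.00, 29.00], grand mean 36.000
SSB = Σnᵢ(x̄ᵢ−x̄)² = 1045.883; SSW = ΣΣ(x−x̄ᵢ)² = 1012.117
MSB = 1045.883/3 = 348.6278; MSW = 1012.117/30 = 33.7372
F = MSB/MSW = 10.3336
df = (3, 30)
p-value (upper-tail) = 0.00008
At α=0.05: p < α → reject H₀

reject H₀: yes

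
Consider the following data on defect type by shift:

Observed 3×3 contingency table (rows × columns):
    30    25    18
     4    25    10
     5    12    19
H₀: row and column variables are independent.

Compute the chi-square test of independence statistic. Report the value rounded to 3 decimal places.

test statistic = 24.846

Row totals [73, 39, 36], col totals [39, 62, 47], n=148
χ² = (30−19.24)²/19.24 + (25−30.58)²/30.58 + (18−23.18)²/23.18 + (4−10.28)²/10.28 + (25−16.34)²/16.34 + (10−12.39)²/12.39 + (5−9.49)²/9.49 + (12−15.08)²/15.08 + (19−11.43)²/11.43 = 24.8460
df = 4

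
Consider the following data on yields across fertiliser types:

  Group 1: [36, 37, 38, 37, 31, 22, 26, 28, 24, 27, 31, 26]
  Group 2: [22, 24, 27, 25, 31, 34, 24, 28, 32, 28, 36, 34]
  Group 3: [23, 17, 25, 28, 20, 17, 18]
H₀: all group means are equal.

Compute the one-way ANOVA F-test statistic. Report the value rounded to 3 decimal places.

test statistic = 7.984

Group means [30.25, 28.75, 21.14], grand mean 27.613
SSB = Σnᵢ(x̄ᵢ−x̄)² = 391.998; SSW = ΣΣ(x−x̄ᵢ)² = 687.357
MSB = 391.998/2 = 195.9988; MSW = 687.357/28 = 24.5485
F = MSB/MSW = 7.9842
df = (2, 28)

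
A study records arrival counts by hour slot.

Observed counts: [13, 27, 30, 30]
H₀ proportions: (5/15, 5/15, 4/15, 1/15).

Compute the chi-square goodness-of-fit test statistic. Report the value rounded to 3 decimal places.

test statistic = 95.690

n = 100; E_i = n·p_i = [33.33, 33.33, 26.67, 6.67]
χ² = (13−33.33)²/33.33 + (27−33.33)²/33.33 + (30−26.67)²/26.67 + (30−6.67)²/6.67 = 95.6900
df = 3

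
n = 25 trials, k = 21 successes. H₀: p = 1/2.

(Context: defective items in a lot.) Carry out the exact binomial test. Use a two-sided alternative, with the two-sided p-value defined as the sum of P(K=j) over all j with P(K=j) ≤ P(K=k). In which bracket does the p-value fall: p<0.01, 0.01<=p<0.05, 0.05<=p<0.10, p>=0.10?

p-value bracket: p<0.01

Exact binomial: n=25, k=21, p₀=1/2=0.5000
P(X=j) = C(n,j)·p₀^j·(1−p₀)^(n−j); p = Σ P(X=j) over j with P(X=j) ≤ P(X=21)
p-value (two-sided) = 0.00091
→ bracket: p<0.01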